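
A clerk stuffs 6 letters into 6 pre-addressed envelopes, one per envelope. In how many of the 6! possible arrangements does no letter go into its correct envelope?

265

!6 is the nearest integer to 6!/e.
6! = 720, and 720/e ≈ 264.87, so !6 = 265.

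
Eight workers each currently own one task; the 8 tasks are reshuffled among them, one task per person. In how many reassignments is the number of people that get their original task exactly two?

Pick the 2 fixed positions: C(8,2) = 28 ways.
The remaining 6 must be deranged: !6 = 265.
Total: 28 × 265 = 7420.

7420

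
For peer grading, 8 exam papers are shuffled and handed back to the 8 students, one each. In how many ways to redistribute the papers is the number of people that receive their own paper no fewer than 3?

3235

Sum C(8,i)·!(8-i) for i = 3..8:
  i=3: C(8,3)·!5 = 56·44 = 2464
  i=4: C(8,4)·!4 = 70·9 = 630
  i=5: C(8,5)·!3 = 56·2 = 112
  i=6: C(8,6)·!2 = 28·1 = 28
  i=7: C(8,7)·!1 = 8·0 = 0
  i=8: C(8,8)·!0 = 1·1 = 1
Total = 3235.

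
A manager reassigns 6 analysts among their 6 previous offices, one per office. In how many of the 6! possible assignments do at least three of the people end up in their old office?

Sum C(6,i)·!(6-i) for i = 3..6:
  i=3: C(6,3)·!3 = 20·2 = 40
  i=4: C(6,4)·!2 = 15·1 = 15
  i=5: C(6,5)·!1 = 6·0 = 0
  i=6: C(6,6)·!0 = 1·1 = 1
Total = 56.

56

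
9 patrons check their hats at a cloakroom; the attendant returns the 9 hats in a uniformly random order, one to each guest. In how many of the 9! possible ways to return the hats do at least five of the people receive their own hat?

# with exactly i fixed is C(9,i)·!(9-i); sum over i=5..9:
  i=5: C(9,5)·!4 = 126·9 = 1134
  i=6: C(9,6)·!3 = 84·2 = 168
  i=7: C(9,7)·!2 = 36·1 = 36
  i=8: C(9,8)·!1 = 9·0 = 0
  i=9: C(9,9)·!0 = 1·1 = 1
Total = 1339.

1339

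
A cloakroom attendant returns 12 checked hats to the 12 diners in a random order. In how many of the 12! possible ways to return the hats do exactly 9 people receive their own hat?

Choose which 9 of the 12 are fixed: C(12,9) = 220.
The remaining 3 must be deranged: !3 = 2.
Total: 220 × 2 = 440.

440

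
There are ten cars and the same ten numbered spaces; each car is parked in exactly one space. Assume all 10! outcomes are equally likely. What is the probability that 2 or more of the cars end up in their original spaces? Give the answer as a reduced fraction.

Favorable outcomes: Σ_{i≥2} C(10,i)·!(10-i) = 45·14833 + 120·1854 + 210·265 + 252·44 + 210·9 + 120·2 + 45·1 + 10·0 + 1·1 = 958879.
Total outcomes: 10! = 3628800.
Probability = 958879/3628800 = 958879/3628800.

958879/3628800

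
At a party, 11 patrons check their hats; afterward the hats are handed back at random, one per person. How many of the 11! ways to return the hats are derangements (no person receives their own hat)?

14684570

The subfactorial !11 = [11!/e] (nearest integer).
11! = 39916800, and 39916800/e ≈ 14684570.08, so !11 = 14684570.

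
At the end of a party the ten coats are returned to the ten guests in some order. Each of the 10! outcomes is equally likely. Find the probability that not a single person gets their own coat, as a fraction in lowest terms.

16481/44800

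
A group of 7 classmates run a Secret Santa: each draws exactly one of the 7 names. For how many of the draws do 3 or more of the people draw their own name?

# with exactly i fixed is C(7,i)·!(7-i); sum over i=3..7:
  i=3: C(7,3)·!4 = 35·9 = 315
  i=4: C(7,4)·!3 = 35·2 = 70
  i=5: C(7,5)·!2 = 21·1 = 21
  i=6: C(7,6)·!1 = 7·0 = 0
  i=7: C(7,7)·!0 = 1·1 = 1
Total = 407.

407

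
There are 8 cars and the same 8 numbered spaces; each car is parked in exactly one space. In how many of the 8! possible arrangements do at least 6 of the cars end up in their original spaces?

Sum C(8,i)·!(8-i) for i = 6..8:
  i=6: C(8,6)·!2 = 28·1 = 28
  i=7: C(8,7)·!1 = 8·0 = 0
  i=8: C(8,8)·!0 = 1·1 = 1
Total = 29.

29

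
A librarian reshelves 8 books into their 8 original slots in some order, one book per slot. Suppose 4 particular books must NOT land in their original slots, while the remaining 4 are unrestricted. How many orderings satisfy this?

24024

Inclusion-exclusion on the 4 forbidden self-matches:
Σ_{j=0}^{4} (-1)^j C(4,j)(8-j)!
= C(4,0)·8! - C(4,1)·7! + C(4,2)·6! - C(4,3)·5! + C(4,4)·4!
= 40320 - 20160 + 4320 - 480 + 24
= 24024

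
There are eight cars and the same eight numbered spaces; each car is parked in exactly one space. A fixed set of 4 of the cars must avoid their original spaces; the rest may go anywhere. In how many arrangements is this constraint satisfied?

Inclusion-exclusion on the 4 forbidden self-matches:
Σ_{j=0}^{4} (-1)^j C(4,j)(8-j)!
= C(4,0)·8! - C(4,1)·7! + C(4,2)·6! - C(4,3)·5! + C(4,4)·4!
= 40320 - 20160 + 4320 - 480 + 24
= 24024

24024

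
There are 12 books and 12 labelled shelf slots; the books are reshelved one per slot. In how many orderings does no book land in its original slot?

Use !n = (n-1)(!(n-1) + !(n-2)).
!12 = 11·(14684570 + 1334961) = 11·16019531 = 176214841

176214841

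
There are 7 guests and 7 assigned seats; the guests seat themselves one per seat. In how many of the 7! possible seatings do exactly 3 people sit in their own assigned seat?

Choose which 3 of the 7 are fixed: C(7,3) = 35.
The remaining 4 must be deranged: !4 = 9.
Total: 35 × 9 = 315.

315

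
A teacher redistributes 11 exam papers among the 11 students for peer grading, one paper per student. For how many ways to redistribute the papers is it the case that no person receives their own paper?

14684570

Recurrence: !11 = 10·(!10 + !9).
!11 = 10·(1334961 + 133496) = 10·1468457 = 14684570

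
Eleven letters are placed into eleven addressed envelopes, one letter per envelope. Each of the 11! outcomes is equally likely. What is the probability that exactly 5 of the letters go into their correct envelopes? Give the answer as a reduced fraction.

53/17280

Favorable outcomes: C(11,5)·!6 = 462·265 = 122430.
Total outcomes: 11! = 39916800.
Probability = 122430/39916800 = 53/17280.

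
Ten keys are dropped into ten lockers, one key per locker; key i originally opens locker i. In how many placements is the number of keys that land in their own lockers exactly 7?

Choose which 7 of the 10 are fixed: C(10,7) = 120.
The other 3 form a derangement: !3 = 2.
Total: 120 × 2 = 240.

240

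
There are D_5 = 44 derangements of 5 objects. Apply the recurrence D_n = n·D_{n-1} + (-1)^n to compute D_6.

D_6 = 6·44 + 1 = 265.

265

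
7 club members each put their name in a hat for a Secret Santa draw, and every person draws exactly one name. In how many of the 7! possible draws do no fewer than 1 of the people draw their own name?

# with exactly i fixed is C(7,i)·!(7-i); sum over i=1..7:
  i=1: C(7,1)·!6 = 7·265 = 1855
  i=2: C(7,2)·!5 = 21·44 = 924
  i=3: C(7,3)·!4 = 35·9 = 315
  i=4: C(7,4)·!3 = 35·2 = 70
  i=5: C(7,5)·!2 = 21·1 = 21
  i=6: C(7,6)·!1 = 7·0 = 0
  i=7: C(7,7)·!0 = 1·1 = 1
Total = 3186.

3186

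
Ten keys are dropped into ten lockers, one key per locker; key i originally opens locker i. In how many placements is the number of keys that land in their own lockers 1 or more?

# with exactly i fixed is C(10,i)·!(10-i); sum over i=1..10:
  i=1: C(10,1)·!9 = 10·133496 = 1334960
  i=2: C(10,2)·!8 = 45·14833 = 667485
  i=3: C(10,3)·!7 = 120·1854 = 222480
  i=4: C(10,4)·!6 = 210·265 = 55650
  i=5: C(10,5)·!5 = 252·44 = 11088
  i=6: C(10,6)·!4 = 210·9 = 1890
  i=7: C(10,7)·!3 = 120·2 = 240
  i=8: C(10,8)·!2 = 45·1 = 45
  i=9: C(10,9)·!1 = 10·0 = 0
  i=10: C(10,10)·!0 = 1·1 = 1
Total = 2293839.

2293839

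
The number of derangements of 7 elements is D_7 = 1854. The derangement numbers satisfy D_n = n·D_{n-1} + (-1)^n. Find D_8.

14833

D_8 = 8·1854 + 1 = 14833.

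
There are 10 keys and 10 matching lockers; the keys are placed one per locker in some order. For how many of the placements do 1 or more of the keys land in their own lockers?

2293839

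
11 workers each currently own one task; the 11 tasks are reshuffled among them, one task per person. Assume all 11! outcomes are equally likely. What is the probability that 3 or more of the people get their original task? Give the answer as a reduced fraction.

Favorable outcomes: Σ_{i≥3} C(11,i)·!(11-i) = 165·14833 + 330·1854 + 462·265 + 462·44 + 330·9 + 165·2 + 55·1 + 11·0 + 1·1 = 3205379.
Total outcomes: 11! = 39916800.
Probability = 3205379/39916800 = 3205379/39916800.

3205379/39916800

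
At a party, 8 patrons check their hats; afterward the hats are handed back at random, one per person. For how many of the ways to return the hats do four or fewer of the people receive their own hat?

40179

Sum C(8,i)·!(8-i) for i = 0..4:
  i=0: C(8,0)·!8 = 1·14833 = 14833
  i=1: C(8,1)·!7 = 8·1854 = 14832
  i=2: C(8,2)·!6 = 28·265 = 7420
  i=3: C(8,3)·!5 = 56·44 = 2464
  i=4: C(8,4)·!4 = 70·9 = 630
Total = 40179.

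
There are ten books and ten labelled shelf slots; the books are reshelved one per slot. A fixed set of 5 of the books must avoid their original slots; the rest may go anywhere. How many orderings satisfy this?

Let A_j be the event that the j-th constrained one is fixed. By inclusion-exclusion over the 5 events:
Σ_{j=0}^{5} (-1)^j C(5,j)(10-j)!
= C(5,0)·10! - C(5,1)·9! + C(5,2)·8! - C(5,3)·7! + C(5,4)·6! - C(5,5)·5!
= 3628800 - 1814400 + 403200 - 50400 + 3600 - 120
= 2170680

2170680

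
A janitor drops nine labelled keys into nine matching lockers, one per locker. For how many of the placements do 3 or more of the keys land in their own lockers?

# with exactly i fixed is C(9,i)·!(9-i); sum over i=3..9:
  i=3: C(9,3)·!6 = 84·265 = 22260
  i=4: C(9,4)·!5 = 126·44 = 5544
  i=5: C(9,5)·!4 = 126·9 = 1134
  i=6: C(9,6)·!3 = 84·2 = 168
  i=7: C(9,7)·!2 = 36·1 = 36
  i=8: C(9,8)·!1 = 9·0 = 0
  i=9: C(9,9)·!0 = 1·1 = 1
Total = 29143.

29143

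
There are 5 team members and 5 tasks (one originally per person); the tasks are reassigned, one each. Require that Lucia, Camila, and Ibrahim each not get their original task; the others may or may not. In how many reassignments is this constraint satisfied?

Inclusion-exclusion on the 3 forbidden self-matches:
Σ_{j=0}^{3} (-1)^j C(3,j)(5-j)!
= C(3,0)·5! - C(3,1)·4! + C(3,2)·3! - C(3,3)·2!
= 120 - 72 + 18 - 2
= 64

64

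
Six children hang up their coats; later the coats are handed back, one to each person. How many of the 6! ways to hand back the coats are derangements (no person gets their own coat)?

265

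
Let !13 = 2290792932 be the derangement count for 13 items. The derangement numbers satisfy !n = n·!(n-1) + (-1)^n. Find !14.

32071101049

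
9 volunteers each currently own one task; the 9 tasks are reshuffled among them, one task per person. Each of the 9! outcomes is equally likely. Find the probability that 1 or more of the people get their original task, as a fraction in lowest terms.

Favorable outcomes: Σ_{i≥1} C(9,i)·!(9-i) = 9·14833 + 36·1854 + 84·265 + 126·44 + 126·9 + 84·2 + 36·1 + 9·0 + 1·1 = 229384.
Total outcomes: 9! = 362880.
Probability = 229384/362880 = 28673/45360.

28673/45360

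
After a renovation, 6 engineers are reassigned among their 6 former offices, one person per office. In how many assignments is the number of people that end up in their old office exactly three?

40

Pick the 3 fixed positions: C(6,3) = 20 ways.
The other 3 form a derangement: !3 = 2.
Total: 20 × 2 = 40.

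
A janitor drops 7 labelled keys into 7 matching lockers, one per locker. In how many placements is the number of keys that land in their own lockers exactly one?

Pick the single fixed position: C(7,1) = 7 ways.
The remaining 6 must be deranged: !6 = 265.
Total: 7 × 265 = 1855.

1855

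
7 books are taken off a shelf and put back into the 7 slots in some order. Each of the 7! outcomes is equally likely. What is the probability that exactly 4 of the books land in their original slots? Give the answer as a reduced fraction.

Favorable outcomes: C(7,4)·!3 = 35·2 = 70.
Total outcomes: 7! = 5040.
Probability = 70/5040 = 1/72.

1/72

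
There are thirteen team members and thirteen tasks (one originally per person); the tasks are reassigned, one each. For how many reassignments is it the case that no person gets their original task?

2290792932

Use !n = (n-1)(!(n-1) + !(n-2)).
!13 = 12·(176214841 + 14684570) = 12·190899411 = 2290792932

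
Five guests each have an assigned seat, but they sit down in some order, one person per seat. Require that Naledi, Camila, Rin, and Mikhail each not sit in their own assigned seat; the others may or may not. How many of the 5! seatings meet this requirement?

53

Inclusion-exclusion on the 4 forbidden self-matches:
Σ_{j=0}^{4} (-1)^j C(4,j)(5-j)!
= C(4,0)·5! - C(4,1)·4! + C(4,2)·3! - C(4,3)·2! + C(4,4)·1!
= 120 - 96 + 36 - 8 + 1
= 53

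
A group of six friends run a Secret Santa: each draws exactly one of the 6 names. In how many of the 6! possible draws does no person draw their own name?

265

The subfactorial !6 = [6!/e] (nearest integer).
6! = 720, and 720/e ≈ 264.87, so !6 = 265.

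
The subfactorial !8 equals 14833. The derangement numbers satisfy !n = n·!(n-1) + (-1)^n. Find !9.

133496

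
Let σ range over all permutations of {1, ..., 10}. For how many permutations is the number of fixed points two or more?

# with exactly i fixed is C(10,i)·!(10-i); sum over i=2..10:
  i=2: C(10,2)·!8 = 45·14833 = 667485
  i=3: C(10,3)·!7 = 120·1854 = 222480
  i=4: C(10,4)·!6 = 210·265 = 55650
  i=5: C(10,5)·!5 = 252·44 = 11088
  i=6: C(10,6)·!4 = 210·9 = 1890
  i=7: C(10,7)·!3 = 120·2 = 240
  i=8: C(10,8)·!2 = 45·1 = 45
  i=9: C(10,9)·!1 = 10·0 = 0
  i=10: C(10,10)·!0 = 1·1 = 1
Total = 958879.

958879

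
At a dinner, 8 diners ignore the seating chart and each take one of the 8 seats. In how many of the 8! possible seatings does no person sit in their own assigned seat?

14833

!8 = 8! · Σ_{k=0}^{8} (-1)^k/k!
= 8! - 8!/1! + 8!/2! - 8!/3! + 8!/4! - 8!/5! + 8!/6! - 8!/7! + 8!/8!
= 40320 - 40320 + 20160 - 6720 + 1680 - 336 + 56 - 8 + 1
= 14833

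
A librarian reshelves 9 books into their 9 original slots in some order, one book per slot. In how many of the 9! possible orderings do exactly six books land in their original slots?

168

Choose which 6 of the 9 are fixed: C(9,6) = 84.
The remaining 3 must be deranged: !3 = 2.
Total: 84 × 2 = 168.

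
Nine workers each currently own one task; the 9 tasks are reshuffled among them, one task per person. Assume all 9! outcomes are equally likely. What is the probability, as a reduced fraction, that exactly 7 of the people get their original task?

Favorable outcomes: C(9,7)·!2 = 36·1 = 36.
Total outcomes: 9! = 362880.
Probability = 36/362880 = 1/10080.

1/10080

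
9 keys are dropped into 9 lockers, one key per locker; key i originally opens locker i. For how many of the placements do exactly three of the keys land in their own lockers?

22260

Pick the 3 fixed positions: C(9,3) = 84 ways.
The remaining 6 must be deranged: !6 = 265.
Total: 84 × 265 = 22260.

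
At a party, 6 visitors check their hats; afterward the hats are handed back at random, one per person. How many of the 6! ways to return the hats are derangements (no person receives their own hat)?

265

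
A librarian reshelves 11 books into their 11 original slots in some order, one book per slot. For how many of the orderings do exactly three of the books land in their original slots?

2447445

Pick the 3 fixed positions: C(11,3) = 165 ways.
The remaining 8 must be deranged: !8 = 14833.
Total: 165 × 14833 = 2447445.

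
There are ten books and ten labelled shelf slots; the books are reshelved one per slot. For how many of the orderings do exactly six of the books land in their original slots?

Pick the 6 fixed positions: C(10,6) = 210 ways.
The other 4 form a derangement: !4 = 9.
Total: 210 × 9 = 1890.

1890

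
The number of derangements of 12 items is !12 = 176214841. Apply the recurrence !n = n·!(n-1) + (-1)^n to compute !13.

!13 = 13·176214841 - 1 = 2290792932.

2290792932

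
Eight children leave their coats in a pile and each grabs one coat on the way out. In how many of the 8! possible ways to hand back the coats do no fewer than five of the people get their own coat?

141

Sum C(8,i)·!(8-i) for i = 5..8:
  i=5: C(8,5)·!3 = 56·2 = 112
  i=6: C(8,6)·!2 = 28·1 = 28
  i=7: C(8,7)·!1 = 8·0 = 0
  i=8: C(8,8)·!0 = 1·1 = 1
Total = 141.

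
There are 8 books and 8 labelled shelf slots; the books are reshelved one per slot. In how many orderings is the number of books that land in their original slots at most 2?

# with exactly i fixed is C(8,i)·!(8-i); sum over i=0..2:
  i=0: C(8,0)·!8 = 1·14833 = 14833
  i=1: C(8,1)·!7 = 8·1854 = 14832
  i=2: C(8,2)·!6 = 28·265 = 7420
Total = 37085.

37085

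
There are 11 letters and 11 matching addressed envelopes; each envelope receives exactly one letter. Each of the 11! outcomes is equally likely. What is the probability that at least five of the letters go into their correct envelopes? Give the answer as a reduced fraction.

Favorable outcomes: Σ_{i≥5} C(11,i)·!(11-i) = 462·265 + 462·44 + 330·9 + 165·2 + 55·1 + 11·0 + 1·1 = 146114.
Total outcomes: 11! = 39916800.
Probability = 146114/39916800 = 73057/19958400.

73057/19958400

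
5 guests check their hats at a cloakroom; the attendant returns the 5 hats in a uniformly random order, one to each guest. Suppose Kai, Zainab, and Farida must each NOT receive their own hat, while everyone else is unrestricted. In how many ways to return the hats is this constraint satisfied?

Inclusion-exclusion on the 3 forbidden self-matches:
Σ_{j=0}^{3} (-1)^j C(3,j)(5-j)!
= C(3,0)·5! - C(3,1)·4! + C(3,2)·3! - C(3,3)·2!
= 120 - 72 + 18 - 2
= 64

64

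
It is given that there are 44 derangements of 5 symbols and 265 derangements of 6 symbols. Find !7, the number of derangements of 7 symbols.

1854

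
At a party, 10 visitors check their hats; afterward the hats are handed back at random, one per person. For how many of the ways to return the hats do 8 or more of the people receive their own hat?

46

# with exactly i fixed is C(10,i)·!(10-i); sum over i=8..10:
  i=8: C(10,8)·!2 = 45·1 = 45
  i=9: C(10,9)·!1 = 10·0 = 0
  i=10: C(10,10)·!0 = 1·1 = 1
Total = 46.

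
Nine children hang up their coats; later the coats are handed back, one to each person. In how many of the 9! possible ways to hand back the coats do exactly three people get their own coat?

22260

Pick the 3 fixed positions: C(9,3) = 84 ways.
The remaining 6 must be deranged: !6 = 265.
Total: 84 × 265 = 22260.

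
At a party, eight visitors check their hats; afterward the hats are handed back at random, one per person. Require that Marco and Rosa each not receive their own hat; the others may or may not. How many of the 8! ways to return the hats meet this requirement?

30960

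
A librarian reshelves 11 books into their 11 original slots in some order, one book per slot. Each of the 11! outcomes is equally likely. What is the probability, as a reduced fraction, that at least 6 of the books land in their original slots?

Favorable outcomes: Σ_{i≥6} C(11,i)·!(11-i) = 462·44 + 330·9 + 165·2 + 55·1 + 11·0 + 1·1 = 23684.
Total outcomes: 11! = 39916800.
Probability = 23684/39916800 = 5921/9979200.

5921/9979200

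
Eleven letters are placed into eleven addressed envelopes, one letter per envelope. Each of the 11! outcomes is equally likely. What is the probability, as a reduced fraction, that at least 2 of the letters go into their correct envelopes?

Favorable outcomes: Σ_{i≥2} C(11,i)·!(11-i) = 55·133496 + 165·14833 + 330·1854 + 462·265 + 462·44 + 330·9 + 165·2 + 55·1 + 11·0 + 1·1 = 10547659.
Total outcomes: 11! = 39916800.
Probability = 10547659/39916800 = 10547659/39916800.

10547659/39916800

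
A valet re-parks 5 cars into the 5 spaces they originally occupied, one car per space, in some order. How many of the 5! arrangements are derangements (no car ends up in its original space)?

44

!5 is the nearest integer to 5!/e.
5! = 120, and 120/e ≈ 44.15, so !5 = 44.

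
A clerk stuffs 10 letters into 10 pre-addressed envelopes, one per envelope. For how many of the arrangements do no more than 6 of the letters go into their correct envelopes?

3628514

# with exactly i fixed is C(10,i)·!(10-i); sum over i=0..6:
  i=0: C(10,0)·!10 = 1·1334961 = 1334961
  i=1: C(10,1)·!9 = 10·133496 = 1334960
  i=2: C(10,2)·!8 = 45·14833 = 667485
  i=3: C(10,3)·!7 = 120·1854 = 222480
  i=4: C(10,4)·!6 = 210·265 = 55650
  i=5: C(10,5)·!5 = 252·44 = 11088
  i=6: C(10,6)·!4 = 210·9 = 1890
Total = 3628514.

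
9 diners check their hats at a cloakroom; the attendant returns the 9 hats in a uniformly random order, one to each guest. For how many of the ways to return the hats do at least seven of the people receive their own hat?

37

# with exactly i fixed is C(9,i)·!(9-i); sum over i=7..9:
  i=7: C(9,7)·!2 = 36·1 = 36
  i=8: C(9,8)·!1 = 9·0 = 0
  i=9: C(9,9)·!0 = 1·1 = 1
Total = 37.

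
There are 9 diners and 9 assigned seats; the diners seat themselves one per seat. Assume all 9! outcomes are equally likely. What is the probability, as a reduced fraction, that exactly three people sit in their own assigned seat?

53/864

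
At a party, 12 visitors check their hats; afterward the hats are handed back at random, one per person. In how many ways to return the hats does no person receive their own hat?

176214841

The number of derangements of 12 is !12 = Σ_{k=0}^{12} (-1)^k·12!/k!
= 12! - 12!/1! + 12!/2! - 12!/3! + 12!/4! - 12!/5! + 12!/6! - 12!/7! + 12!/8! - 12!/9! + 12!/10! - 12!/11! + 12!/12!
= 479001600 - 479001600 + 239500800 - 79833600 + 19958400 - 3991680 + 665280 - 95040 + 11880 - 1320 + 132 - 12 + 1
= 176214841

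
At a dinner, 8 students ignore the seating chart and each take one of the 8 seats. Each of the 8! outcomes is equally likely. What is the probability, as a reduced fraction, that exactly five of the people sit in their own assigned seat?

1/360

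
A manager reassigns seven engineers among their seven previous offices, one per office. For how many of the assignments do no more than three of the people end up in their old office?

4948

# with exactly i fixed is C(7,i)·!(7-i); sum over i=0..3:
  i=0: C(7,0)·!7 = 1·1854 = 1854
  i=1: C(7,1)·!6 = 7·265 = 1855
  i=2: C(7,2)·!5 = 21·44 = 924
  i=3: C(7,3)·!4 = 35·9 = 315
Total = 4948.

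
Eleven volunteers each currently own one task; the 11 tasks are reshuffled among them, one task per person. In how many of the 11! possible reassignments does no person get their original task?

The subfactorial !11 = [11!/e] (nearest integer).
11! = 39916800, and 39916800/e ≈ 14684570.08, so !11 = 14684570.

14684570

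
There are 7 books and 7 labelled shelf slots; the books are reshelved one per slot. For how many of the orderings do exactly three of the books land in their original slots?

Pick the 3 fixed positions: C(7,3) = 35 ways.
The other 4 form a derangement: !4 = 9.
Total: 35 × 9 = 315.

315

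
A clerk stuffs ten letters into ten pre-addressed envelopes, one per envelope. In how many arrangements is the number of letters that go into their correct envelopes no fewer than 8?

46

Sum C(10,i)·!(10-i) for i = 8..10:
  i=8: C(10,8)·!2 = 45·1 = 45
  i=9: C(10,9)·!1 = 10·0 = 0
  i=10: C(10,10)·!0 = 1·1 = 1
Total = 46.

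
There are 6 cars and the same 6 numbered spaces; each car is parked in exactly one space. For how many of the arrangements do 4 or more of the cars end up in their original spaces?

16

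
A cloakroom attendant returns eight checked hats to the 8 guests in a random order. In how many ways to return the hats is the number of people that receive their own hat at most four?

Sum C(8,i)·!(8-i) for i = 0..4:
  i=0: C(8,0)·!8 = 1·14833 = 14833
  i=1: C(8,1)·!7 = 8·1854 = 14832
  i=2: C(8,2)·!6 = 28·265 = 7420
  i=3: C(8,3)·!5 = 56·44 = 2464
  i=4: C(8,4)·!4 = 70·9 = 630
Total = 40179.

40179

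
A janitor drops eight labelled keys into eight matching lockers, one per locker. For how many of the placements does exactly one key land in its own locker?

14832

Choose which one of the 8 is fixed: C(8,1) = 8.
The other 7 form a derangement: !7 = 1854.
Total: 8 × 1854 = 14832.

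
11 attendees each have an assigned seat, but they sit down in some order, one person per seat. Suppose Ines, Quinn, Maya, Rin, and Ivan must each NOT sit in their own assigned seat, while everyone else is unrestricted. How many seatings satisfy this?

Let A_j be the event that the j-th constrained one is fixed. By inclusion-exclusion over the 5 events:
Σ_{j=0}^{5} (-1)^j C(5,j)(11-j)!
= C(5,0)·11! - C(5,1)·10! + C(5,2)·9! - C(5,3)·8! + C(5,4)·7! - C(5,5)·6!
= 39916800 - 18144000 + 3628800 - 403200 + 25200 - 720
= 25022880

25022880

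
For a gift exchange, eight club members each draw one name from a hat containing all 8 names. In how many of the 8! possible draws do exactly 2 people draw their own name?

Choose which 2 of the 8 are fixed: C(8,2) = 28.
The other 6 form a derangement: !6 = 265.
Total: 28 × 265 = 7420.

7420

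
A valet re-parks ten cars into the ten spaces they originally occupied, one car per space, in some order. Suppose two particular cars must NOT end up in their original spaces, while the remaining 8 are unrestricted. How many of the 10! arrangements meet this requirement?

Inclusion-exclusion on the 2 forbidden self-matches:
Σ_{j=0}^{2} (-1)^j C(2,j)(10-j)!
= C(2,0)·10! - C(2,1)·9! + C(2,2)·8!
= 3628800 - 725760 + 40320
= 2943360

2943360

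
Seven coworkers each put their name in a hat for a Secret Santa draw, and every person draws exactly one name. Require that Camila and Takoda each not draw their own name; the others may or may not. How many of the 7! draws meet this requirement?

3720

Inclusion-exclusion on the 2 forbidden self-matches:
Σ_{j=0}^{2} (-1)^j C(2,j)(7-j)!
= C(2,0)·7! - C(2,1)·6! + C(2,2)·5!
= 5040 - 1440 + 120
= 3720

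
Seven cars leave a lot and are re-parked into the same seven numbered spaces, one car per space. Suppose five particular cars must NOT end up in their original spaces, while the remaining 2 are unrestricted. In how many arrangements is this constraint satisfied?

2428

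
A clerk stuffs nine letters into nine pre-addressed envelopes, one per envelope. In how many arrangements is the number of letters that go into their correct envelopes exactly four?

Pick the 4 fixed positions: C(9,4) = 126 ways.
The other 5 form a derangement: !5 = 44.
Total: 126 × 44 = 5544.

5544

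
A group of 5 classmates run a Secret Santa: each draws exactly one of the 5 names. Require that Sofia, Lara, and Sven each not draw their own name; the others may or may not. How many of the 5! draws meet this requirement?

64

Inclusion-exclusion on the 3 forbidden self-matches:
Σ_{j=0}^{3} (-1)^j C(3,j)(5-j)!
= C(3,0)·5! - C(3,1)·4! + C(3,2)·3! - C(3,3)·2!
= 120 - 72 + 18 - 2
= 64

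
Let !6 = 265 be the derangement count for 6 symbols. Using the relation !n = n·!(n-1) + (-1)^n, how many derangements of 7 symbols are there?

1854

!7 = 7·265 - 1 = 1854.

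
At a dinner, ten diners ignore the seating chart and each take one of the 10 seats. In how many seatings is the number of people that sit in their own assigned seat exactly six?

1890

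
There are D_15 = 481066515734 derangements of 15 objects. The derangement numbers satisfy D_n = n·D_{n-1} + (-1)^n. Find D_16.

D_16 = 16·481066515734 + 1 = 7697064251745.

7697064251745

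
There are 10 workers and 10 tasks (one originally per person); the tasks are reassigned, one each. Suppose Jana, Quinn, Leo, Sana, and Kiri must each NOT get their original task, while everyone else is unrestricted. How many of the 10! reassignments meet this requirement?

Let A_j be the event that the j-th constrained one is fixed. By inclusion-exclusion over the 5 events:
Σ_{j=0}^{5} (-1)^j C(5,j)(10-j)!
= C(5,0)·10! - C(5,1)·9! + C(5,2)·8! - C(5,3)·7! + C(5,4)·6! - C(5,5)·5!
= 3628800 - 1814400 + 403200 - 50400 + 3600 - 120
= 2170680

2170680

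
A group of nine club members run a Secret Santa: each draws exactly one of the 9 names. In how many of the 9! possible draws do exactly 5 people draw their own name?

1134

Pick the 5 fixed positions: C(9,5) = 126 ways.
The remaining 4 must be deranged: !4 = 9.
Total: 126 × 9 = 1134.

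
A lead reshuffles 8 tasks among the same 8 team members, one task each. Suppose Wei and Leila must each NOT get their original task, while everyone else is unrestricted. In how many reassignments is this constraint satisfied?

Let A_j be the event that the j-th constrained one is fixed. By inclusion-exclusion over the 2 events:
Σ_{j=0}^{2} (-1)^j C(2,j)(8-j)!
= C(2,0)·8! - C(2,1)·7! + C(2,2)·6!
= 40320 - 10080 + 720
= 30960

30960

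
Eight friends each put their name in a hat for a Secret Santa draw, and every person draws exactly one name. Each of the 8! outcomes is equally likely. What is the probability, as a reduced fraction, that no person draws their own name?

2119/5760

Favorable outcomes: !8 = 14833.
Total outcomes: 8! = 40320.
Probability = 14833/40320 = 2119/5760.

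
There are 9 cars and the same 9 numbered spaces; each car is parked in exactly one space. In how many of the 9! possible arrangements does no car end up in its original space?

133496

The number of derangements of 9 is !9 = Σ_{k=0}^{9} (-1)^k·9!/k!
= 9! - 9!/1! + 9!/2! - 9!/3! + 9!/4! - 9!/5! + 9!/6! - 9!/7! + 9!/8! - 9!/9!
= 362880 - 362880 + 181440 - 60480 + 15120 - 3024 + 504 - 72 + 9 - 1
= 133496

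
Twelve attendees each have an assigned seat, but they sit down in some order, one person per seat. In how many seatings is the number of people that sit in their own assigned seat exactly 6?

Choose which 6 of the 12 are fixed: C(12,6) = 924.
The remaining 6 must be deranged: !6 = 265.
Total: 924 × 265 = 244860.

244860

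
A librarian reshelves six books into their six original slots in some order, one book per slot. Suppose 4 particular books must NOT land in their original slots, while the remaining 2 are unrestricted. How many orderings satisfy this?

362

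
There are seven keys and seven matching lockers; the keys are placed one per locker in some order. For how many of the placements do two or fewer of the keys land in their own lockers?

4633

Sum C(7,i)·!(7-i) for i = 0..2:
  i=0: C(7,0)·!7 = 1·1854 = 1854
  i=1: C(7,1)·!6 = 7·265 = 1855
  i=2: C(7,2)·!5 = 21·44 = 924
Total = 4633.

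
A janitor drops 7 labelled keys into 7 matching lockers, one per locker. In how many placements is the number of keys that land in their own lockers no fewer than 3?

407

# with exactly i fixed is C(7,i)·!(7-i); sum over i=3..7:
  i=3: C(7,3)·!4 = 35·9 = 315
  i=4: C(7,4)·!3 = 35·2 = 70
  i=5: C(7,5)·!2 = 21·1 = 21
  i=6: C(7,6)·!1 = 7·0 = 0
  i=7: C(7,7)·!0 = 1·1 = 1
Total = 407.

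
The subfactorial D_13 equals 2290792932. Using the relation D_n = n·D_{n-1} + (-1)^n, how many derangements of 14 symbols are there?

D_14 = 14·2290792932 + 1 = 32071101049.

32071101049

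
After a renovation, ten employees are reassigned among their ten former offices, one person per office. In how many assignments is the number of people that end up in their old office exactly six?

Pick the 6 fixed positions: C(10,6) = 210 ways.
The remaining 4 must be deranged: !4 = 9.
Total: 210 × 9 = 1890.

1890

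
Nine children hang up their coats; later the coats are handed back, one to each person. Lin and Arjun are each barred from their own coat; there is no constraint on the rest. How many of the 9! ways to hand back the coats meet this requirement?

287280

Let A_j be the event that the j-th constrained one is fixed. By inclusion-exclusion over the 2 events:
Σ_{j=0}^{2} (-1)^j C(2,j)(9-j)!
= C(2,0)·9! - C(2,1)·8! + C(2,2)·7!
= 362880 - 80640 + 5040
= 287280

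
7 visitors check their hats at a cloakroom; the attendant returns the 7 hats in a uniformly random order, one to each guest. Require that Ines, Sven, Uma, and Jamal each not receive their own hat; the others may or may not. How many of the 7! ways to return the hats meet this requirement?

Inclusion-exclusion on the 4 forbidden self-matches:
Σ_{j=0}^{4} (-1)^j C(4,j)(7-j)!
= C(4,0)·7! - C(4,1)·6! + C(4,2)·5! - C(4,3)·4! + C(4,4)·3!
= 5040 - 2880 + 720 - 96 + 6
= 2790

2790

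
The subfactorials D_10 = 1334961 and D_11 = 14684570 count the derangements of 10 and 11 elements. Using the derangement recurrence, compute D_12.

176214841

D_12 = (12-1)·(D_11 + D_10) = 11·(14684570 + 1334961) = 11·16019531 = 176214841.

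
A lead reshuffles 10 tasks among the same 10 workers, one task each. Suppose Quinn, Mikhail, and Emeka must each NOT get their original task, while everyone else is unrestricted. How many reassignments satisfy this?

Let A_j be the event that the j-th constrained one is fixed. By inclusion-exclusion over the 3 events:
Σ_{j=0}^{3} (-1)^j C(3,j)(10-j)!
= C(3,0)·10! - C(3,1)·9! + C(3,2)·8! - C(3,3)·7!
= 3628800 - 1088640 + 120960 - 5040
= 2656080

2656080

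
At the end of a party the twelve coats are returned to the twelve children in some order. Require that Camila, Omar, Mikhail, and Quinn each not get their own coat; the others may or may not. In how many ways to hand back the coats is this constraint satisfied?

Let A_j be the event that the j-th constrained one is fixed. By inclusion-exclusion over the 4 events:
Σ_{j=0}^{4} (-1)^j C(4,j)(12-j)!
= C(4,0)·12! - C(4,1)·11! + C(4,2)·10! - C(4,3)·9! + C(4,4)·8!
= 479001600 - 159667200 + 21772800 - 1451520 + 40320
= 339696000

339696000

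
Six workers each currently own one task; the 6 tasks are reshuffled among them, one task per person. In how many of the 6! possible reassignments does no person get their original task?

Use !n = (n-1)(!(n-1) + !(n-2)).
!6 = 5·(44 + 9) = 5·53 = 265

265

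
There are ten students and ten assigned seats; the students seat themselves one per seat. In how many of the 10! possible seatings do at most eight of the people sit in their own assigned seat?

3628799

Sum C(10,i)·!(10-i) for i = 0..8:
  i=0: C(10,0)·!10 = 1·1334961 = 1334961
  i=1: C(10,1)·!9 = 10·133496 = 1334960
  i=2: C(10,2)·!8 = 45·14833 = 667485
  i=3: C(10,3)·!7 = 120·1854 = 222480
  i=4: C(10,4)·!6 = 210·265 = 55650
  i=5: C(10,5)·!5 = 252·44 = 11088
  i=6: C(10,6)·!4 = 210·9 = 1890
  i=7: C(10,7)·!3 = 120·2 = 240
  i=8: C(10,8)·!2 = 45·1 = 45
Total = 3628799.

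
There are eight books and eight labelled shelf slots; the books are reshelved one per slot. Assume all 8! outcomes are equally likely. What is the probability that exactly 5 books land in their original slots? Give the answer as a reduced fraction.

Favorable outcomes: C(8,5)·!3 = 56·2 = 112.
Total outcomes: 8! = 40320.
Probability = 112/40320 = 1/360.

1/360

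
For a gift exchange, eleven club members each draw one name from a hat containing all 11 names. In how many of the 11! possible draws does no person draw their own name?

14684570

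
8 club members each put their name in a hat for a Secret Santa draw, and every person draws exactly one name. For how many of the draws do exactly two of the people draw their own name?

7420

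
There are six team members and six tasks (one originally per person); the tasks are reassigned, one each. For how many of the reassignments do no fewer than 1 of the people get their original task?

455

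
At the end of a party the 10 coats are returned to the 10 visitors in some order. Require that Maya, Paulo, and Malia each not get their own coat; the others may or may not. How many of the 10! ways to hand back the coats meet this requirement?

2656080

Let A_j be the event that the j-th constrained one is fixed. By inclusion-exclusion over the 3 events:
Σ_{j=0}^{3} (-1)^j C(3,j)(10-j)!
= C(3,0)·10! - C(3,1)·9! + C(3,2)·8! - C(3,3)·7!
= 3628800 - 1088640 + 120960 - 5040
= 2656080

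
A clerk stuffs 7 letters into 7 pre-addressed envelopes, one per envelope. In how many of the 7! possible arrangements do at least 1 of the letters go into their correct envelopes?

3186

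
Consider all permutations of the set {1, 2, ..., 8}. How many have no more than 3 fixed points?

Sum C(8,i)·!(8-i) for i = 0..3:
  i=0: C(8,0)·!8 = 1·14833 = 14833
  i=1: C(8,1)·!7 = 8·1854 = 14832
  i=2: C(8,2)·!6 = 28·265 = 7420
  i=3: C(8,3)·!5 = 56·44 = 2464
Total = 39549.

39549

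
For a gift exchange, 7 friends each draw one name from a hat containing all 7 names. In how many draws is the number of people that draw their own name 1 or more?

3186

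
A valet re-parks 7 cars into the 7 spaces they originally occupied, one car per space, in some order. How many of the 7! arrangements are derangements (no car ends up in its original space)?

Use !n = (n-1)(!(n-1) + !(n-2)).
!7 = 6·(265 + 44) = 6·309 = 1854

1854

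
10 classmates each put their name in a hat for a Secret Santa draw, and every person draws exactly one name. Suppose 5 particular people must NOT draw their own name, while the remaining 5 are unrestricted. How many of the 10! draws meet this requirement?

Let A_j be the event that the j-th constrained one is fixed. By inclusion-exclusion over the 5 events:
Σ_{j=0}^{5} (-1)^j C(5,j)(10-j)!
= C(5,0)·10! - C(5,1)·9! + C(5,2)·8! - C(5,3)·7! + C(5,4)·6! - C(5,5)·5!
= 3628800 - 1814400 + 403200 - 50400 + 3600 - 120
= 2170680

2170680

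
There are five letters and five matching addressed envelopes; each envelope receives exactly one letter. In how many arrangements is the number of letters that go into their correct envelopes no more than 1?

Sum C(5,i)·!(5-i) for i = 0..1:
  i=0: C(5,0)·!5 = 1·44 = 44
  i=1: C(5,1)·!4 = 5·9 = 45
Total = 89.

89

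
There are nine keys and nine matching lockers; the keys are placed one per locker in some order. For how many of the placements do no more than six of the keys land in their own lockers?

362843

Sum C(9,i)·!(9-i) for i = 0..6:
  i=0: C(9,0)·!9 = 1·133496 = 133496
  i=1: C(9,1)·!8 = 9·14833 = 133497
  i=2: C(9,2)·!7 = 36·1854 = 66744
  i=3: C(9,3)·!6 = 84·265 = 22260
  i=4: C(9,4)·!5 = 126·44 = 5544
  i=5: C(9,5)·!4 = 126·9 = 1134
  i=6: C(9,6)·!3 = 84·2 = 168
Total = 362843.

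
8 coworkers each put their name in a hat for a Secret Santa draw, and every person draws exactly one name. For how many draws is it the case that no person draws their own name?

14833

The subfactorial !8 = [8!/e] (nearest integer).
8! = 40320, and 40320/e ≈ 14832.90, so !8 = 14833.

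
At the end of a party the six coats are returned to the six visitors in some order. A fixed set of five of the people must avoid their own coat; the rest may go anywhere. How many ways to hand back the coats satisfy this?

309

Let A_j be the event that the j-th constrained one is fixed. By inclusion-exclusion over the 5 events:
Σ_{j=0}^{5} (-1)^j C(5,j)(6-j)!
= C(5,0)·6! - C(5,1)·5! + C(5,2)·4! - C(5,3)·3! + C(5,4)·2! - C(5,5)·1!
= 720 - 600 + 240 - 60 + 10 - 1
= 309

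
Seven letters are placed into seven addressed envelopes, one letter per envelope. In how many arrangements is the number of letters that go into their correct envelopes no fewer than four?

92

Sum C(7,i)·!(7-i) for i = 4..7:
  i=4: C(7,4)·!3 = 35·2 = 70
  i=5: C(7,5)·!2 = 21·1 = 21
  i=6: C(7,6)·!1 = 7·0 = 0
  i=7: C(7,7)·!0 = 1·1 = 1
Total = 92.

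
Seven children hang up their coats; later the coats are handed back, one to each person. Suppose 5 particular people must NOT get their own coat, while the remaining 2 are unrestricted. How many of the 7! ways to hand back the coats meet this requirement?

Inclusion-exclusion on the 5 forbidden self-matches:
Σ_{j=0}^{5} (-1)^j C(5,j)(7-j)!
= C(5,0)·7! - C(5,1)·6! + C(5,2)·5! - C(5,3)·4! + C(5,4)·3! - C(5,5)·2!
= 5040 - 3600 + 1200 - 240 + 30 - 2
= 2428

2428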